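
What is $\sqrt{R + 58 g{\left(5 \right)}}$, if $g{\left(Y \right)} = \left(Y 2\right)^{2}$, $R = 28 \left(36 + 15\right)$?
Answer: $2 \sqrt{1807} \approx 85.018$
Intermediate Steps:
$R = 1428$ ($R = 28 \cdot 51 = 1428$)
$g{\left(Y \right)} = 4 Y^{2}$ ($g{\left(Y \right)} = \left(2 Y\right)^{2} = 4 Y^{2}$)
$\sqrt{R + 58 g{\left(5 \right)}} = \sqrt{1428 + 58 \cdot 4 \cdot 5^{2}} = \sqrt{1428 + 58 \cdot 4 \cdot 25} = \sqrt{1428 + 58 \cdot 100} = \sqrt{1428 + 5800} = \sqrt{7228} = 2 \sqrt{1807}$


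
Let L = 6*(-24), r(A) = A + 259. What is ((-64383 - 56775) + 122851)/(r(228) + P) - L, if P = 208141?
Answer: 30044125/208628 ≈ 144.01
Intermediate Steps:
r(A) = 259 + A
L = -144
((-64383 - 56775) + 122851)/(r(228) + P) - L = ((-64383 - 56775) + 122851)/((259 + 228) + 208141) - 1*(-144) = (-121158 + 122851)/(487 + 208141) + 144 = 1693/208628 + 144 = 30044125/208628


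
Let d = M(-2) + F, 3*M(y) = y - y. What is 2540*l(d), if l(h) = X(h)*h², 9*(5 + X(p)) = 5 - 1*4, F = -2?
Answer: -447040/9 ≈ -49671.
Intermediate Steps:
M(y) = 0 (M(y) = (y - y)/3 = (⅓)*0 = 0)
X(p) = -44/9 (X(p) = -5 + (5 - 1*4)/9 = -5 + (5 - 4)/9 = -5 + (⅑)*1 = -5 + ⅑ = -44/9)
d = -2 (d = 0 - 2 = -2)
l(h) = -44*h²/9
2540*l(d) = 2540*(-44/9*(-2)²) = 2540*(-44/9*4) = 2540*(-176/9) = -447040/9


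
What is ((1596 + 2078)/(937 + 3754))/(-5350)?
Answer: -1837/12548425 ≈ -0.00014639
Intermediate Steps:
((1596 + 2078)/(937 + 3754))/(-5350) = (3674/4691)*(-1/5350) = -1837/12548425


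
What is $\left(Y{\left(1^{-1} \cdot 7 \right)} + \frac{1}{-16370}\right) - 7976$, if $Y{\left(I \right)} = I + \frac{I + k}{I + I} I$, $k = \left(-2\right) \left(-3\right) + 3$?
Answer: $- \frac{130321571}{16370} \approx -7961.0$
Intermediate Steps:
$k = 9$ ($k = 6 + 3 = 9$)
$Y{\left(I \right)} = \frac{9}{2} + \frac{3 I}{2}$ ($Y{\left(I \right)} = I + \frac{I + 9}{I + I} I = I + \frac{9 + I}{2 I} I = I + \left(\frac{9}{2} + \frac{I}{2}\right) = \frac{9}{2} + \frac{3 I}{2}$)
$\left(Y{\left(1^{-1} \cdot 7 \right)} + \frac{1}{-16370}\right) - 7976 = \left(\left(\frac{9}{2} + \frac{3 \cdot 1^{-1} \cdot 7}{2}\right) + \frac{1}{-16370}\right) - 7976 = \left(\left(\frac{9}{2} + \frac{3 \cdot 1 \cdot 7}{2}\right) - \frac{1}{16370}\right) - 7976 = \left(\left(\frac{9}{2} + \frac{3}{2} \cdot 7\right) - \frac{1}{16370}\right) - 7976 = \left(\left(\frac{9}{2} + \frac{21}{2}\right) - \frac{1}{16370}\right) - 7976 = \left(15 - \frac{1}{16370}\right) - 7976 = \frac{245549}{16370} - 7976 = - \frac{130321571}{16370}$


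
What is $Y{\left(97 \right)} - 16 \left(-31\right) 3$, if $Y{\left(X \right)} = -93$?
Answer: $1395$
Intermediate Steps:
$Y{\left(97 \right)} - 16 \left(-31\right) 3 = -93 - 16 \left(-31\right) 3 = -93 - \left(-496\right) 3 = -93 - -1488 = -93 + 1488 = 1395$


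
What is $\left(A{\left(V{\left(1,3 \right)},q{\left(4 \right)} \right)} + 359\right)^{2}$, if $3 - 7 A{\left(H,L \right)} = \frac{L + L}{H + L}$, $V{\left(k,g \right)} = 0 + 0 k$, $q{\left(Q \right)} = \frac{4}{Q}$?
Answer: $\frac{6320196}{49} \approx 1.2898 \cdot 10^{5}$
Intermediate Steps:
$V{\left(k,g \right)} = 0$ ($V{\left(k,g \right)} = 0 + 0 = 0$)
$A{\left(H,L \right)} = \frac{3}{7} - \frac{2 L}{7 \left(H + L\right)}$ ($A{\left(H,L \right)} = \frac{3}{7} - \frac{\left(L + L\right) \frac{1}{H + L}}{7} = \frac{3}{7} - \frac{2 L \frac{1}{H + L}}{7} = \frac{3}{7} - \frac{2 L}{7 \left(H + L\right)}$)
$\left(A{\left(V{\left(1,3 \right)},q{\left(4 \right)} \right)} + 359\right)^{2} = \left(\frac{\frac{4}{4} + 3 \cdot 0}{7 \left(0 + \frac{4}{4}\right)} + 359\right)^{2} = \left(\frac{4 \cdot \frac{1}{4} + 0}{7 \left(0 + 4 \cdot \frac{1}{4}\right)} + 359\right)^{2} = \left(\frac{1 + 0}{7 \left(0 + 1\right)} + 359\right)^{2} = \left(\frac{1}{7} \cdot 1^{-1} \cdot 1 + 359\right)^{2} = \left(\frac{1}{7} \cdot 1 \cdot 1 + 359\right)^{2} = \left(\frac{1}{7} + 359\right)^{2} = \left(\frac{2514}{7}\right)^{2} = \frac{6320196}{49}$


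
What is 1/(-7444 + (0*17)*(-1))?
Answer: -1/7444 ≈ -0.00013434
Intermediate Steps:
1/(-7444 + (0*17)*(-1)) = 1/(-7444 + 0*(-1)) = 1/(-7444 + 0) = 1/(-7444) = -1/7444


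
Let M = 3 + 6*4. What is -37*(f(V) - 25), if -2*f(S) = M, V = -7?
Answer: 2849/2 ≈ 1424.5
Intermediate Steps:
M = 27 (M = 3 + 24 = 27)
f(S) = -27/2 (f(S) = -½*27 = -27/2)
-37*(f(V) - 25) = -37*(-27/2 - 25) = -37*(-77/2) = 2849/2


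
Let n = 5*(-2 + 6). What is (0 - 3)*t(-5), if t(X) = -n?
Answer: 60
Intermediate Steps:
n = 20 (n = 5*4 = 20)
t(X) = -20 (t(X) = -1*20 = -20)
(0 - 3)*t(-5) = (0 - 3)*(-20) = -3*(-20) = 60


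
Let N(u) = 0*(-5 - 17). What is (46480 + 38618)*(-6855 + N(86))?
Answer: -583346790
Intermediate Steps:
N(u) = 0 (N(u) = 0*(-22) = 0)
(46480 + 38618)*(-6855 + N(86)) = (46480 + 38618)*(-6855 + 0) = 85098*(-6855) = -583346790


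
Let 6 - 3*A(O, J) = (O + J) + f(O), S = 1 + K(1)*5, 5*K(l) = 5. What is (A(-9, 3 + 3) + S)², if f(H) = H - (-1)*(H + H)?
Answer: 324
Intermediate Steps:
K(l) = 1 (K(l) = (⅕)*5 = 1)
f(H) = 3*H (f(H) = H - (-1)*2*H = H - (-2)*H = H + 2*H = 3*H)
S = 6 (S = 1 + 1*5 = 1 + 5 = 6)
A(O, J) = 2 - 4*O/3 - J/3 (A(O, J) = 2 - ((O + J) + 3*O)/3 = 2 - ((J + O) + 3*O)/3 = 2 - (J + 4*O)/3 = 2 + (-4*O/3 - J/3) = 2 - 4*O/3 - J/3)
(A(-9, 3 + 3) + S)² = ((2 - 4/3*(-9) - (3 + 3)/3) + 6)² = ((2 + 12 - ⅓*6) + 6)² = ((2 + 12 - 2) + 6)² = (12 + 6)² = 18² = 324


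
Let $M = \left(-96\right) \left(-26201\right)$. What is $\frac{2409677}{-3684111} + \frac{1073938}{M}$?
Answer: $- \frac{2719049251}{11972389744} \approx -0.22711$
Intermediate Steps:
$M = 2515296$
$\frac{2409677}{-3684111} + \frac{1073938}{M} = \frac{2409677}{-3684111} + \frac{1073938}{2515296} = 2409677 \left(- \frac{1}{3684111}\right) + 1073938 \cdot \frac{1}{2515296} = - \frac{56039}{85677} + \frac{536969}{1257648} = - \frac{2719049251}{11972389744}$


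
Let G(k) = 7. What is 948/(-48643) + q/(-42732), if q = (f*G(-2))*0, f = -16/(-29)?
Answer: -948/48643 ≈ -0.019489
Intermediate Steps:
f = 16/29 (f = -16*(-1/29) = 16/29 ≈ 0.55172)
q = 0 (q = ((16/29)*7)*0 = (112/29)*0 = 0)
948/(-48643) + q/(-42732) = 948/(-48643) + 0/(-42732) = 948*(-1/48643) + 0*(-1/42732) = -948/48643 + 0 = -948/48643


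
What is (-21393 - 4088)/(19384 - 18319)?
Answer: -25481/1065 ≈ -23.926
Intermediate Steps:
(-21393 - 4088)/(19384 - 18319) = -25481/1065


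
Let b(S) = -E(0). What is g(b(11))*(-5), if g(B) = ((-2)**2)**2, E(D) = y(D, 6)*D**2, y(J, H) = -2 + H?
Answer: -80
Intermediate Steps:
E(D) = 4*D**2 (E(D) = (-2 + 6)*D**2 = 4*D**2)
b(S) = 0 (b(S) = -4*0**2 = -4*0 = -1*0 = 0)
g(B) = 16 (g(B) = 4**2 = 16)
g(b(11))*(-5) = 16*(-5) = -80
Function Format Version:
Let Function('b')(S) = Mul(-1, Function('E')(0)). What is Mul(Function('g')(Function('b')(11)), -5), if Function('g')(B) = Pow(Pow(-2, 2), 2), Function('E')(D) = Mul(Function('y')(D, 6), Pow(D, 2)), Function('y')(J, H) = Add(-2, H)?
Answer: -80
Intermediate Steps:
Function('E')(D) = Mul(4, Pow(D, 2)) (Function('E')(D) = Mul(Add(-2, 6), Pow(D, 2)) = Mul(4, Pow(D, 2)))
Function('b')(S) = 0 (Function('b')(S) = Mul(-1, Mul(4, Pow(0, 2))) = Mul(-1, Mul(4, 0)) = Mul(-1, 0) = 0)
Function('g')(B) = 16 (Function('g')(B) = Pow(4, 2) = 16)
Mul(Function('g')(Function('b')(11)), -5) = Mul(16, -5) = -80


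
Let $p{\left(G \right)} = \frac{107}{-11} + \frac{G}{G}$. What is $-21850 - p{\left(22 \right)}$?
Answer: $- \frac{240254}{11} \approx -21841.0$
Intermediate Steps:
$p{\left(G \right)} = - \frac{96}{11}$ ($p{\left(G \right)} = 107 \left(- \frac{1}{11}\right) + 1 = - \frac{107}{11} + 1 = - \frac{96}{11}$)
$-21850 - p{\left(22 \right)} = -21850 - - \frac{96}{11} = -21850 + \frac{96}{11} = - \frac{240254}{11}$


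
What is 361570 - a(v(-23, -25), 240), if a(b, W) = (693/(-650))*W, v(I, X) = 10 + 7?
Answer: 23518682/65 ≈ 3.6183e+5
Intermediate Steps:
v(I, X) = 17
a(b, W) = -693*W/650 (a(b, W) = (693*(-1/650))*W = -693*W/650)
361570 - a(v(-23, -25), 240) = 361570 - (-693)*240/650 = 361570 - 1*(-16632/65) = 361570 + 16632/65 = 23518682/65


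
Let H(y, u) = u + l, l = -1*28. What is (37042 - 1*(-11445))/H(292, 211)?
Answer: 48487/183 ≈ 264.96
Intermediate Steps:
l = -28
H(y, u) = -28 + u (H(y, u) = u - 28 = -28 + u)
(37042 - 1*(-11445))/H(292, 211) = (37042 - 1*(-11445))/(-28 + 211) = (37042 + 11445)/183 = 48487*(1/183) = 48487/183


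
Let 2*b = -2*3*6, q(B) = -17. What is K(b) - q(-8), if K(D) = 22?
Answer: 39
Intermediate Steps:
b = -18 (b = (-2*3*6)/2 = (-6*6)/2 = (½)*(-36) = -18)
K(b) - q(-8) = 22 - 1*(-17) = 22 + 17 = 39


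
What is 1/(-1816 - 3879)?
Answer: -1/5695 ≈ -0.00017559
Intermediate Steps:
1/(-1816 - 3879) = 1/(-5695) = -1/5695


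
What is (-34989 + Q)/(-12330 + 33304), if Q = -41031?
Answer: -38010/10487 ≈ -3.6245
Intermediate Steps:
(-34989 + Q)/(-12330 + 33304) = (-34989 - 41031)/(-12330 + 33304) = -76020/20974 = -76020*1/20974 = -38010/10487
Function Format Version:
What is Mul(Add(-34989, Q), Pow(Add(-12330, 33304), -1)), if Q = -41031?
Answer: Rational(-38010, 10487) ≈ -3.6245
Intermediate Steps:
Mul(Add(-34989, Q), Pow(Add(-12330, 33304), -1)) = Mul(Add(-34989, -41031), Pow(Add(-12330, 33304), -1)) = Mul(-76020, Pow(20974, -1)) = Mul(-76020, Rational(1, 20974)) = Rational(-38010, 10487)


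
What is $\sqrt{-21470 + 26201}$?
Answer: $\sqrt{4731} \approx 68.782$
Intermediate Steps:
$\sqrt{-21470 + 26201} = \sqrt{4731}$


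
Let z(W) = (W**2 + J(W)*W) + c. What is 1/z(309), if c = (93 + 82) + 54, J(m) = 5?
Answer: 1/97255 ≈ 1.0282e-5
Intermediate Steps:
c = 229 (c = 175 + 54 = 229)
z(W) = 229 + W**2 + 5*W (z(W) = (W**2 + 5*W) + 229 = 229 + W**2 + 5*W)
1/z(309) = 1/(229 + 309**2 + 5*309) = 1/(229 + 95481 + 1545) = 1/97255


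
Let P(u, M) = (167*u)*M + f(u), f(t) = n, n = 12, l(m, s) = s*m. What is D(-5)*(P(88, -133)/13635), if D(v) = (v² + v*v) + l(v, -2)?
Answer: -7818224/909 ≈ -8600.9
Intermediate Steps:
l(m, s) = m*s
f(t) = 12
D(v) = -2*v + 2*v² (D(v) = (v² + v*v) + v*(-2) = (v² + v²) - 2*v = 2*v² - 2*v = -2*v + 2*v²)
P(u, M) = 12 + 167*M*u (P(u, M) = (167*u)*M + 12 = 167*M*u + 12 = 12 + 167*M*u)
D(-5)*(P(88, -133)/13635) = (2*(-5)*(-1 - 5))*((12 + 167*(-133)*88)/13635) = (2*(-5)*(-6))*((12 - 1954568)*(1/13635)) = 60*(-1954556*1/13635) = 60*(-1954556/13635) = -7818224/909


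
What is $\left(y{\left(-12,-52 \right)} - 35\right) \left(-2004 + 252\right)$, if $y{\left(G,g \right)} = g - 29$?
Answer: $203232$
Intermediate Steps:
$y{\left(G,g \right)} = -29 + g$
$\left(y{\left(-12,-52 \right)} - 35\right) \left(-2004 + 252\right) = \left(\left(-29 - 52\right) - 35\right) \left(-2004 + 252\right) = \left(-81 - 35\right) \left(-1752\right) = \left(-116\right) \left(-1752\right) = 203232$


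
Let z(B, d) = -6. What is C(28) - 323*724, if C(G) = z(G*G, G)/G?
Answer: -3273931/14 ≈ -2.3385e+5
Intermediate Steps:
C(G) = -6/G
C(28) - 323*724 = -6/28 - 323*724 = -6*1/28 - 233852 = -3/14 - 233852 = -3273931/14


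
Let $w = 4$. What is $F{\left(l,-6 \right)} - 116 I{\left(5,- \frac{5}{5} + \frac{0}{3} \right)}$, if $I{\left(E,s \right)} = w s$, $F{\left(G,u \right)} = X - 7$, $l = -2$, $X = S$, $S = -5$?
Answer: $452$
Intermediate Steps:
$X = -5$
$F{\left(G,u \right)} = -12$ ($F{\left(G,u \right)} = -5 - 7 = -12$)
$I{\left(E,s \right)} = 4 s$
$F{\left(l,-6 \right)} - 116 I{\left(5,- \frac{5}{5} + \frac{0}{3} \right)} = -12 - 116 \cdot 4 \left(- \frac{5}{5} + \frac{0}{3}\right) = -12 - 116 \cdot 4 \left(\left(-5\right) \frac{1}{5} + 0 \cdot \frac{1}{3}\right) = -12 - 116 \cdot 4 \left(-1 + 0\right) = -12 - 116 \cdot 4 \left(-1\right) = -12 - -464 = -12 + 464 = 452$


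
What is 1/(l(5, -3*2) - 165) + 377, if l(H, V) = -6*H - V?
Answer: 71252/189 ≈ 376.99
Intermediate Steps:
l(H, V) = -V - 6*H
1/(l(5, -3*2) - 165) + 377 = 1/((-(-3)*2 - 6*5) - 165) + 377 = 1/((-1*(-6) - 30) - 165) + 377 = 1/((6 - 30) - 165) + 377 = 1/(-24 - 165) + 377 = 1/(-189) + 377 = -1/189 + 377 = 71252/189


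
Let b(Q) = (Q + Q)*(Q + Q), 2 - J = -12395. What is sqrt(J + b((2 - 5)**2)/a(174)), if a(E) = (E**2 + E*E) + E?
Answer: sqrt(1269882791011)/10121 ≈ 111.34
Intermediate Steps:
J = 12397 (J = 2 - 1*(-12395) = 2 + 12395 = 12397)
a(E) = E + 2*E**2 (a(E) = (E**2 + E**2) + E = 2*E**2 + E = E + 2*E**2)
b(Q) = 4*Q**2 (b(Q) = (2*Q)*(2*Q) = 4*Q**2)
sqrt(J + b((2 - 5)**2)/a(174)) = sqrt(12397 + (4*((2 - 5)**2)**2)/((174*(1 + 2*174)))) = sqrt(12397 + (4*((-3)**2)**2)/((174*(1 + 348)))) = sqrt(12397 + (4*9**2)/((174*349))) = sqrt(12397 + (4*81)/60726) = sqrt(12397 + 324*(1/60726)) = sqrt(12397 + 54/10121) = sqrt(125470091/10121) = sqrt(1269882791011)/10121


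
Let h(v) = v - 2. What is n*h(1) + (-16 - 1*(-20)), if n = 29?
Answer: -25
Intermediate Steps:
h(v) = -2 + v
n*h(1) + (-16 - 1*(-20)) = 29*(-2 + 1) + (-16 - 1*(-20)) = 29*(-1) + (-16 + 20) = -29 + 4 = -25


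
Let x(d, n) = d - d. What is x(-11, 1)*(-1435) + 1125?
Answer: 1125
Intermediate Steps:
x(d, n) = 0
x(-11, 1)*(-1435) + 1125 = 0*(-1435) + 1125 = 0 + 1125 = 1125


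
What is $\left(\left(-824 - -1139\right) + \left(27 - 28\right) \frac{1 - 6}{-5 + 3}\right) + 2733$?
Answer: $\frac{6091}{2} \approx 3045.5$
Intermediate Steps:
$\left(\left(-824 - -1139\right) + \left(27 - 28\right) \frac{1 - 6}{-5 + 3}\right) + 2733 = \left(\left(-824 + 1139\right) - - \frac{5}{-2}\right) + 2733 = \left(315 - \left(-5\right) \left(- \frac{1}{2}\right)\right) + 2733 = \left(315 - \frac{5}{2}\right) + 2733 = \frac{625}{2} + 2733 = \frac{6091}{2}$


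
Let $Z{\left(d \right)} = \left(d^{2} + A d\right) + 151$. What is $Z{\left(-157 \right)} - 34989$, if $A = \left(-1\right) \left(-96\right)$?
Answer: $-25261$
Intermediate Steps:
$A = 96$
$Z{\left(d \right)} = 151 + d^{2} + 96 d$ ($Z{\left(d \right)} = \left(d^{2} + 96 d\right) + 151 = 151 + d^{2} + 96 d$)
$Z{\left(-157 \right)} - 34989 = \left(151 + \left(-157\right)^{2} + 96 \left(-157\right)\right) - 34989 = \left(151 + 24649 - 15072\right) - 34989 = 9728 - 34989 = -25261$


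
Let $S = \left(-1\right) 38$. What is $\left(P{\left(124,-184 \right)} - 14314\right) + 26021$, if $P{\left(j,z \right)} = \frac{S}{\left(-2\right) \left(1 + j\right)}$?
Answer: $\frac{1463394}{125} \approx 11707.0$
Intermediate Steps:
$S = -38$
$P{\left(j,z \right)} = - \frac{38}{-2 - 2 j}$ ($P{\left(j,z \right)} = - \frac{38}{\left(-2\right) \left(1 + j\right)} = - \frac{38}{-2 - 2 j}$)
$\left(P{\left(124,-184 \right)} - 14314\right) + 26021 = \left(\frac{19}{1 + 124} - 14314\right) + 26021 = \left(\frac{19}{125} - 14314\right) + 26021 = - \frac{1789231}{125} + 26021 = \frac{1463394}{125}$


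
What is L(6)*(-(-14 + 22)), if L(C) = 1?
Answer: -8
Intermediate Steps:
L(6)*(-(-14 + 22)) = 1*(-(-14 + 22)) = 1*(-1*8) = 1*(-8) = -8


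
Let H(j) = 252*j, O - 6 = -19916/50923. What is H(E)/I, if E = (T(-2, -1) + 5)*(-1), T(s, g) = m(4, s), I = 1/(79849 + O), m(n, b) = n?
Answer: -9222677412732/50923 ≈ -1.8111e+8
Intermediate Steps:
O = 285622/50923 (O = 6 - 19916/50923 = 285622/50923 ≈ 5.6089)
I = 50923/4066436249 (I = 1/(79849 + 285622/50923) = 1/(4066436249/50923) = 50923/4066436249 ≈ 1.2523e-5)
T(s, g) = 4
E = -9 (E = (4 + 5)*(-1) = 9*(-1) = -9)
H(E)/I = (252*(-9))/(50923/4066436249) = -2268*4066436249/50923 = -9222677412732/50923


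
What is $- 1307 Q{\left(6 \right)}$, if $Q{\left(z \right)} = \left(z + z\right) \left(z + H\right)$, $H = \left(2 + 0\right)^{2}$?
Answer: $-156840$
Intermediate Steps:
$H = 4$ ($H = 2^{2} = 4$)
$Q{\left(z \right)} = 2 z \left(4 + z\right)$ ($Q{\left(z \right)} = \left(z + z\right) \left(z + 4\right) = 2 z \left(4 + z\right)$)
$- 1307 Q{\left(6 \right)} = - 1307 \cdot 2 \cdot 6 \left(4 + 6\right) = - 1307 \cdot 2 \cdot 6 \cdot 10 = \left(-1307\right) 120 = -156840$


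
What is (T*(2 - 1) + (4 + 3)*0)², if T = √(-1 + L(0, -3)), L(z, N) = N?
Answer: -4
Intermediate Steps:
T = 2*I (T = √(-1 - 3) = √(-4) = 2*I ≈ 2.0*I)
(T*(2 - 1) + (4 + 3)*0)² = ((2*I)*(2 - 1) + (4 + 3)*0)² = ((2*I)*1 + 7*0)² = (2*I + 0)² = (2*I)² = -4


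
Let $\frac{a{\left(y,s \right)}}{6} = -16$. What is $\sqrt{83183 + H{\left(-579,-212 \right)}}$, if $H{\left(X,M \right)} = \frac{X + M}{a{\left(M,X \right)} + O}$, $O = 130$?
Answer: $\frac{3 \sqrt{10681406}}{34} \approx 288.37$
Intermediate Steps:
$a{\left(y,s \right)} = -96$ ($a{\left(y,s \right)} = 6 \left(-16\right) = -96$)
$H{\left(X,M \right)} = \frac{M}{34} + \frac{X}{34}$ ($H{\left(X,M \right)} = \frac{X + M}{-96 + 130} = \frac{M + X}{34} = \left(M + X\right) \frac{1}{34} = \frac{M}{34} + \frac{X}{34}$)
$\sqrt{83183 + H{\left(-579,-212 \right)}} = \sqrt{83183 + \left(\frac{1}{34} \left(-212\right) + \frac{1}{34} \left(-579\right)\right)} = \sqrt{83183 - \frac{791}{34}} = \sqrt{\frac{2827431}{34}} = \frac{3 \sqrt{10681406}}{34}$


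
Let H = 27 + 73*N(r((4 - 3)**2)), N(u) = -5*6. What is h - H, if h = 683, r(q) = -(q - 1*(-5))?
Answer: 2846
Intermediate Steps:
r(q) = -5 - q (r(q) = -(q + 5) = -(5 + q) = -5 - q)
N(u) = -30
H = -2163 (H = 27 + 73*(-30) = 27 - 2190 = -2163)
h - H = 683 - 1*(-2163) = 683 + 2163 = 2846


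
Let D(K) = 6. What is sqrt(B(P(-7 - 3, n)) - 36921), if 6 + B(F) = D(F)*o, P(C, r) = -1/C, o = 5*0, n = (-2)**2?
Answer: 3*I*sqrt(4103) ≈ 192.16*I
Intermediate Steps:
n = 4
o = 0
B(F) = -6 (B(F) = -6 + 6*0 = -6 + 0 = -6)
sqrt(B(P(-7 - 3, n)) - 36921) = sqrt(-6 - 36921) = sqrt(-36927) = 3*I*sqrt(4103)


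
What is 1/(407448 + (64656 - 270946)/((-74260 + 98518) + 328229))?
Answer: 352487/143619916886 ≈ 2.4543e-6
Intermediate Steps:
1/(407448 + (64656 - 270946)/((-74260 + 98518) + 328229)) = 1/(407448 - 206290/(24258 + 328229)) = 1/(407448 - 206290/352487) = 1/(143619916886/352487) = 352487/143619916886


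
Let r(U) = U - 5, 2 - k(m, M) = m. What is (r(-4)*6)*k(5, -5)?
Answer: 162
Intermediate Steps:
k(m, M) = 2 - m
r(U) = -5 + U
(r(-4)*6)*k(5, -5) = ((-5 - 4)*6)*(2 - 1*5) = (-9*6)*(2 - 5) = -54*(-3) = 162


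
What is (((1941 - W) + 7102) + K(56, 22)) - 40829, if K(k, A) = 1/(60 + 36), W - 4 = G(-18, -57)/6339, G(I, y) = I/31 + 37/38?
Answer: -1266062532577/39825824 ≈ -31790.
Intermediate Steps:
G(I, y) = 37/38 + I/31 (G(I, y) = I*(1/31) + 37*(1/38) = I/31 + 37/38 = 37/38 + I/31)
W = 29869831/7467342 (W = 4 + (37/38 + (1/31)*(-18))/6339 = 4 + (37/38 - 18/31)*(1/6339) = 4 + (463/1178)*(1/6339) = 4 + 463/7467342 = 29869831/7467342 ≈ 4.0001)
K(k, A) = 1/96
(((1941 - W) + 7102) + K(56, 22)) - 40829 = (((1941 - 1*29869831/7467342) + 7102) + 1/96) - 40829 = (((1941 - 29869831/7467342) + 7102) + 1/96) - 40829 = ((14464240991/7467342 + 7102) + 1/96) - 40829 = (67497303875/7467342 + 1/96) - 40829 = 359986035519/39825824 - 40829 = -1266062532577/39825824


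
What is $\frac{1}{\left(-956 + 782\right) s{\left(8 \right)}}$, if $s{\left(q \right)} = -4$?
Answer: $\frac{1}{696} \approx 0.0014368$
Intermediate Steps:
$\frac{1}{\left(-956 + 782\right) s{\left(8 \right)}} = \frac{1}{\left(-956 + 782\right) \left(-4\right)} = \frac{1}{-174} \left(- \frac{1}{4}\right) = \left(- \frac{1}{174}\right) \left(- \frac{1}{4}\right) = \frac{1}{696}$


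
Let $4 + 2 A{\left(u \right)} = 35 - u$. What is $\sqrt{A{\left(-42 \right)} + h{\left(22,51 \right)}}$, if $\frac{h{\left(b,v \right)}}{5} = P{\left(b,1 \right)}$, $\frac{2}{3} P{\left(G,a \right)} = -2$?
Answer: $\frac{\sqrt{86}}{2} \approx 4.6368$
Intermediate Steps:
$P{\left(G,a \right)} = -3$ ($P{\left(G,a \right)} = \frac{3}{2} \left(-2\right) = -3$)
$A{\left(u \right)} = \frac{31}{2} - \frac{u}{2}$ ($A{\left(u \right)} = -2 + \frac{35 - u}{2} = -2 - \left(- \frac{35}{2} + \frac{u}{2}\right) = \frac{31}{2} - \frac{u}{2}$)
$h{\left(b,v \right)} = -15$ ($h{\left(b,v \right)} = 5 \left(-3\right) = -15$)
$\sqrt{A{\left(-42 \right)} + h{\left(22,51 \right)}} = \sqrt{\left(\frac{31}{2} - -21\right) - 15} = \sqrt{\left(\frac{31}{2} + 21\right) - 15} = \sqrt{\frac{73}{2} - 15} = \sqrt{\frac{43}{2}} = \frac{\sqrt{86}}{2}$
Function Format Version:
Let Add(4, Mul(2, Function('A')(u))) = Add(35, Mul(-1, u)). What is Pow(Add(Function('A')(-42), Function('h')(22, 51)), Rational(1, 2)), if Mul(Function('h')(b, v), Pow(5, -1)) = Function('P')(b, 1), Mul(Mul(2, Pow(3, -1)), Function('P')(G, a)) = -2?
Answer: Mul(Rational(1, 2), Pow(86, Rational(1, 2))) ≈ 4.6368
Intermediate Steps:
Function('P')(G, a) = -3 (Function('P')(G, a) = Mul(Rational(3, 2), -2) = -3)
Function('A')(u) = Add(Rational(31, 2), Mul(Rational(-1, 2), u)) (Function('A')(u) = Add(-2, Mul(Rational(1, 2), Add(35, Mul(-1, u)))) = Add(-2, Add(Rational(35, 2), Mul(Rational(-1, 2), u))) = Add(Rational(31, 2), Mul(Rational(-1, 2), u)))
Function('h')(b, v) = -15 (Function('h')(b, v) = Mul(5, -3) = -15)
Pow(Add(Function('A')(-42), Function('h')(22, 51)), Rational(1, 2)) = Pow(Add(Add(Rational(31, 2), Mul(Rational(-1, 2), -42)), -15), Rational(1, 2)) = Pow(Add(Add(Rational(31, 2), 21), -15), Rational(1, 2)) = Pow(Add(Rational(73, 2), -15), Rational(1, 2)) = Pow(Rational(43, 2), Rational(1, 2)) = Mul(Rational(1, 2), Pow(86, Rational(1, 2)))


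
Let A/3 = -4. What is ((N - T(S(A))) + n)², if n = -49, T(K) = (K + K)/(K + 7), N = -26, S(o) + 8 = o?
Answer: 1030225/169 ≈ 6096.0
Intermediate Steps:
A = -12 (A = 3*(-4) = -12)
S(o) = -8 + o
T(K) = 2*K/(7 + K) (T(K) = (2*K)/(7 + K) = 2*K/(7 + K))
((N - T(S(A))) + n)² = ((-26 - 2*(-8 - 12)/(7 + (-8 - 12))) - 49)² = ((-26 - 2*(-20)/(7 - 20)) - 49)² = ((-26 - 2*(-20)/(-13)) - 49)² = ((-26 - 2*(-20)*(-1)/13) - 49)² = ((-26 - 1*40/13) - 49)² = ((-26 - 40/13) - 49)² = (-378/13 - 49)² = (-1015/13)² = 1030225/169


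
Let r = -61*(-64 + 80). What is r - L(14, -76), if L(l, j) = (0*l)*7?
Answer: -976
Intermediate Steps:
L(l, j) = 0 (L(l, j) = 0*7 = 0)
r = -976 (r = -61*16 = -976)
r - L(14, -76) = -976 - 1*0 = -976 + 0 = -976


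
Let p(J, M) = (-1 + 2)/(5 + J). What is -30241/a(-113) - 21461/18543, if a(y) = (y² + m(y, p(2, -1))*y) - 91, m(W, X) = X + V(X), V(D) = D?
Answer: -5825039761/1641426360 ≈ -3.5488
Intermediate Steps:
p(J, M) = 1/(5 + J)
m(W, X) = 2*X (m(W, X) = X + X = 2*X)
a(y) = -91 + y² + 2*y/7 (a(y) = (y² + (2/(5 + 2))*y) - 91 = (y² + (2/7)*y) - 91 = (y² + (2*(⅐))*y) - 91 = (y² + 2*y/7) - 91 = -91 + y² + 2*y/7)
-30241/a(-113) - 21461/18543 = -30241/(-91 + (-113)² + (2/7)*(-113)) - 21461/18543 = -30241/(-91 + 12769 - 226/7) - 21461*1/18543 = -30241/88520/7 - 21461/18543 = -30241*7/88520 - 21461/18543 = -211687/88520 - 21461/18543 = -5825039761/1641426360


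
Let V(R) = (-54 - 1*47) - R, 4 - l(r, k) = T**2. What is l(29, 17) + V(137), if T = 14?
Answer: -430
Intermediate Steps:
l(r, k) = -192 (l(r, k) = 4 - 1*14**2 = 4 - 1*196 = 4 - 196 = -192)
V(R) = -101 - R (V(R) = (-54 - 47) - R = -101 - R)
l(29, 17) + V(137) = -192 + (-101 - 1*137) = -192 + (-101 - 137) = -192 - 238 = -430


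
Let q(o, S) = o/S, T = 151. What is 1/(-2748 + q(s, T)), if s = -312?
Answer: -151/415260 ≈ -0.00036363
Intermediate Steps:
1/(-2748 + q(s, T)) = 1/(-2748 - 312/151) = 1/(-415260/151) = -151/415260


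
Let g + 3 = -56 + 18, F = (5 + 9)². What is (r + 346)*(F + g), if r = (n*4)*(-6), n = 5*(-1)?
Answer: 72230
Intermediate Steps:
F = 196 (F = 14² = 196)
g = -41 (g = -3 + (-56 + 18) = -3 - 38 = -41)
n = -5
r = 120 (r = -5*4*(-6) = -20*(-6) = 120)
(r + 346)*(F + g) = (120 + 346)*(196 - 41) = 466*155 = 72230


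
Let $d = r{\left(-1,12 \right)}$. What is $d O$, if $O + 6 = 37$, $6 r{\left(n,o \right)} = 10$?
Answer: $\frac{155}{3} \approx 51.667$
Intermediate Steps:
$r{\left(n,o \right)} = \frac{5}{3}$ ($r{\left(n,o \right)} = \frac{1}{6} \cdot 10 = \frac{5}{3}$)
$O = 31$ ($O = -6 + 37 = 31$)
$d = \frac{5}{3} \approx 1.6667$
$d O = \frac{5}{3} \cdot 31 = \frac{155}{3}$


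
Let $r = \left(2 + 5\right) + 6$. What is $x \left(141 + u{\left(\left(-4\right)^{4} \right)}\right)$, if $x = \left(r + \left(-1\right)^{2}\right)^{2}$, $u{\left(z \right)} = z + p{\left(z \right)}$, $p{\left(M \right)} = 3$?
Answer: $78400$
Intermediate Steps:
$u{\left(z \right)} = 3 + z$ ($u{\left(z \right)} = z + 3 = 3 + z$)
$r = 13$ ($r = 7 + 6 = 13$)
$x = 196$ ($x = \left(13 + \left(-1\right)^{2}\right)^{2} = \left(13 + 1\right)^{2} = 14^{2} = 196$)
$x \left(141 + u{\left(\left(-4\right)^{4} \right)}\right) = 196 \left(141 + \left(3 + \left(-4\right)^{4}\right)\right) = 196 \left(141 + \left(3 + 256\right)\right) = 196 \left(141 + 259\right) = 196 \cdot 400 = 78400$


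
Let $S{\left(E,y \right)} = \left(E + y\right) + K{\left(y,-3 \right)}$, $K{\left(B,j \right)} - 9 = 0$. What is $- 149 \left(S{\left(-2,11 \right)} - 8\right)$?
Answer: $-1490$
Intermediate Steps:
$K{\left(B,j \right)} = 9$ ($K{\left(B,j \right)} = 9 + 0 = 9$)
$S{\left(E,y \right)} = 9 + E + y$ ($S{\left(E,y \right)} = \left(E + y\right) + 9 = 9 + E + y$)
$- 149 \left(S{\left(-2,11 \right)} - 8\right) = - 149 \left(\left(9 - 2 + 11\right) - 8\right) = - 149 \left(18 - 8\right) = \left(-149\right) 10 = -1490$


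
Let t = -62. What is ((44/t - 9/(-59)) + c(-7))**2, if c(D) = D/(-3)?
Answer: 94984516/30107169 ≈ 3.1549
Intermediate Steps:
c(D) = -D/3 (c(D) = D*(-1/3) = -D/3)
((44/t - 9/(-59)) + c(-7))**2 = ((44/(-62) - 9/(-59)) - 1/3*(-7))**2 = ((44*(-1/62) - 9*(-1/59)) + 7/3)**2 = ((-22/31 + 9/59) + 7/3)**2 = (-1019/1829 + 7/3)**2 = (9746/5487)**2 = 94984516/30107169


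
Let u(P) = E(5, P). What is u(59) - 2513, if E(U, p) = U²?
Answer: -2488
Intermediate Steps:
u(P) = 25 (u(P) = 5² = 25)
u(59) - 2513 = 25 - 2513 = -2488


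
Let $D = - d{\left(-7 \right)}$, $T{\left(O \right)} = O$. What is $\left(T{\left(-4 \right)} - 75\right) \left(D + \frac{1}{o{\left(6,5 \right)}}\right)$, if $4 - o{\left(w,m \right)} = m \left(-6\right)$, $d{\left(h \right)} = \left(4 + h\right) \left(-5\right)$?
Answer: $\frac{40211}{34} \approx 1182.7$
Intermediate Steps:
$d{\left(h \right)} = -20 - 5 h$
$o{\left(w,m \right)} = 4 + 6 m$ ($o{\left(w,m \right)} = 4 - m \left(-6\right) = 4 - - 6 m = 4 + 6 m$)
$D = -15$ ($D = - (-20 - -35) = - (-20 + 35) = \left(-1\right) 15 = -15$)
$\left(T{\left(-4 \right)} - 75\right) \left(D + \frac{1}{o{\left(6,5 \right)}}\right) = \left(-4 - 75\right) \left(-15 + \frac{1}{4 + 6 \cdot 5}\right) = \left(-4 - 75\right) \left(-15 + \frac{1}{4 + 30}\right) = - 79 \left(-15 + \frac{1}{34}\right) = \left(-79\right) \left(- \frac{509}{34}\right) = \frac{40211}{34}$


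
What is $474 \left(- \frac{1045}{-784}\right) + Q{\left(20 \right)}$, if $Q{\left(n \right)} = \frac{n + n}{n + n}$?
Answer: $\frac{248057}{392} \approx 632.8$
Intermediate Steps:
$Q{\left(n \right)} = 1$ ($Q{\left(n \right)} = \frac{2 n}{2 n} = 2 n \frac{1}{2 n} = 1$)
$474 \left(- \frac{1045}{-784}\right) + Q{\left(20 \right)} = 474 \left(- \frac{1045}{-784}\right) + 1 = 474 \left(\left(-1045\right) \left(- \frac{1}{784}\right)\right) + 1 = 474 \cdot \frac{1045}{784} + 1 = \frac{247665}{392} + 1 = \frac{248057}{392}$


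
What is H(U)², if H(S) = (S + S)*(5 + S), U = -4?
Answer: 64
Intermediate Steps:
H(S) = 2*S*(5 + S) (H(S) = (2*S)*(5 + S) = 2*S*(5 + S))
H(U)² = (2*(-4)*(5 - 4))² = (2*(-4)*1)² = (-8)² = 64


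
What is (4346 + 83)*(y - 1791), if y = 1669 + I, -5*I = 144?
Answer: -3339466/5 ≈ -6.6789e+5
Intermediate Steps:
I = -144/5 (I = -1/5*144 = -144/5 ≈ -28.800)
y = 8201/5 (y = 1669 - 144/5 = 8201/5 ≈ 1640.2)
(4346 + 83)*(y - 1791) = (4346 + 83)*(8201/5 - 1791) = 4429*(-754/5) = -3339466/5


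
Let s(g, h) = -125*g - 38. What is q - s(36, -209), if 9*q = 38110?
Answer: 78952/9 ≈ 8772.4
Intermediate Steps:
s(g, h) = -38 - 125*g
q = 38110/9 (q = (1/9)*38110 = 38110/9 ≈ 4234.4)
q - s(36, -209) = 38110/9 - (-38 - 125*36) = 38110/9 - (-38 - 4500) = 38110/9 - 1*(-4538) = 38110/9 + 4538 = 78952/9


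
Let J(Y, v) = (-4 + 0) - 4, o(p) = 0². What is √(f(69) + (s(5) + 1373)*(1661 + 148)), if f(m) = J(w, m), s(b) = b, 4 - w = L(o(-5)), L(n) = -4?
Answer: √2492794 ≈ 1578.9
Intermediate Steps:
o(p) = 0
w = 8 (w = 4 - 1*(-4) = 4 + 4 = 8)
J(Y, v) = -8 (J(Y, v) = -4 - 4 = -8)
f(m) = -8
√(f(69) + (s(5) + 1373)*(1661 + 148)) = √(-8 + (5 + 1373)*(1661 + 148)) = √(-8 + 1378*1809) = √(-8 + 2492802) = √2492794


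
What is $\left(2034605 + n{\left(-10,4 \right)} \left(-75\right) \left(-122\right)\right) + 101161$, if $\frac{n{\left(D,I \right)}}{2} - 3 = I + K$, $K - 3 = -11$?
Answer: $2117466$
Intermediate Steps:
$K = -8$ ($K = 3 - 11 = -8$)
$n{\left(D,I \right)} = -10 + 2 I$ ($n{\left(D,I \right)} = 6 + 2 \left(I - 8\right) = 6 + 2 \left(-8 + I\right) = 6 + \left(-16 + 2 I\right) = -10 + 2 I$)
$\left(2034605 + n{\left(-10,4 \right)} \left(-75\right) \left(-122\right)\right) + 101161 = \left(2034605 + \left(-10 + 2 \cdot 4\right) \left(-75\right) \left(-122\right)\right) + 101161 = \left(2034605 + \left(-10 + 8\right) \left(-75\right) \left(-122\right)\right) + 101161 = \left(2034605 + \left(-2\right) \left(-75\right) \left(-122\right)\right) + 101161 = \left(2034605 + 150 \left(-122\right)\right) + 101161 = \left(2034605 - 18300\right) + 101161 = 2016305 + 101161 = 2117466$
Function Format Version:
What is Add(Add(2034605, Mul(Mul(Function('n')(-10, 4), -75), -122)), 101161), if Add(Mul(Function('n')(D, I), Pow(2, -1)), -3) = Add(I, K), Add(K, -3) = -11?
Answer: 2117466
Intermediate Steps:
K = -8 (K = Add(3, -11) = -8)
Function('n')(D, I) = Add(-10, Mul(2, I)) (Function('n')(D, I) = Add(6, Mul(2, Add(I, -8))) = Add(6, Mul(2, Add(-8, I))) = Add(6, Add(-16, Mul(2, I))) = Add(-10, Mul(2, I)))
Add(Add(2034605, Mul(Mul(Function('n')(-10, 4), -75), -122)), 101161) = Add(Add(2034605, Mul(Mul(Add(-10, Mul(2, 4)), -75), -122)), 101161) = Add(Add(2034605, Mul(Mul(Add(-10, 8), -75), -122)), 101161) = Add(Add(2034605, Mul(Mul(-2, -75), -122)), 101161) = Add(Add(2034605, Mul(150, -122)), 101161) = Add(Add(2034605, -18300), 101161) = Add(2016305, 101161) = 2117466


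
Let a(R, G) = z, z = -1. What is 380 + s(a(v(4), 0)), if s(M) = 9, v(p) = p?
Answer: 389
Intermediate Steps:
a(R, G) = -1
380 + s(a(v(4), 0)) = 380 + 9 = 389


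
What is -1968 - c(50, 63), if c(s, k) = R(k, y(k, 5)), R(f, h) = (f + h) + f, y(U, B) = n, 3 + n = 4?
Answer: -2095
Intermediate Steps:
n = 1 (n = -3 + 4 = 1)
y(U, B) = 1
R(f, h) = h + 2*f
c(s, k) = 1 + 2*k
-1968 - c(50, 63) = -1968 - (1 + 2*63) = -1968 - (1 + 126) = -1968 - 1*127 = -1968 - 127 = -2095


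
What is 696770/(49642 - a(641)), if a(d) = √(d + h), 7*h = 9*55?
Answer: 121061697190/8625146083 + 348385*√34874/8625146083 ≈ 14.043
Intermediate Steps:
h = 495/7 (h = (9*55)/7 = (⅐)*495 = 495/7 ≈ 70.714)
a(d) = √(495/7 + d) (a(d) = √(d + 495/7) = √(495/7 + d))
696770/(49642 - a(641)) = 696770/(49642 - √(3465 + 49*641)/7) = 696770/(49642 - √(3465 + 31409)/7) = 696770/(49642 - √34874/7)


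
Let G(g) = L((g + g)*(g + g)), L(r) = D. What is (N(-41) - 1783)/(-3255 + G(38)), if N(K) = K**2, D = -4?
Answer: 102/3259 ≈ 0.031298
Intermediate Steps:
L(r) = -4
G(g) = -4
(N(-41) - 1783)/(-3255 + G(38)) = ((-41)**2 - 1783)/(-3255 - 4) = (1681 - 1783)/(-3259) = -102*(-1/3259) = 102/3259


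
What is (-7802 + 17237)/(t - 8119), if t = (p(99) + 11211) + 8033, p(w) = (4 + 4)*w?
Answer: 555/701 ≈ 0.79173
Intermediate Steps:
p(w) = 8*w
t = 20036 (t = (8*99 + 11211) + 8033 = (792 + 11211) + 8033 = 12003 + 8033 = 20036)
(-7802 + 17237)/(t - 8119) = (-7802 + 17237)/(20036 - 8119) = 9435/11917 = 9435*(1/11917) = 555/701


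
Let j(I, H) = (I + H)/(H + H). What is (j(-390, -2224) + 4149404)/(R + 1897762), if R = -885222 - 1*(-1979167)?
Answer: 9228275803/6653556368 ≈ 1.3870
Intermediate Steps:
j(I, H) = (H + I)/(2*H) (j(I, H) = (H + I)/((2*H)) = (H + I)*(1/(2*H)) = (H + I)/(2*H))
R = 1093945 (R = -885222 + 1979167 = 1093945)
(j(-390, -2224) + 4149404)/(R + 1897762) = ((½)*(-2224 - 390)/(-2224) + 4149404)/(1093945 + 1897762) = ((½)*(-1/2224)*(-2614) + 4149404)/2991707 = (1307/2224 + 4149404)*(1/2991707) = (9228275803/2224)*(1/2991707) = 9228275803/6653556368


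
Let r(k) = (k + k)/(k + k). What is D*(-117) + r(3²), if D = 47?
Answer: -5498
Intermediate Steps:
r(k) = 1 (r(k) = (2*k)/((2*k)) = (2*k)*(1/(2*k)) = 1)
D*(-117) + r(3²) = 47*(-117) + 1 = -5499 + 1 = -5498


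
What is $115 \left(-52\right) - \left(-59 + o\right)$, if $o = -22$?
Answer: $-5899$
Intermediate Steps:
$115 \left(-52\right) - \left(-59 + o\right) = 115 \left(-52\right) + \left(59 - -22\right) = -5980 + \left(59 + 22\right) = -5980 + 81 = -5899$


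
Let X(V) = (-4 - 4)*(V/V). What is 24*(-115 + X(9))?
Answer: -2952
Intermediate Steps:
X(V) = -8 (X(V) = -8*1 = -8)
24*(-115 + X(9)) = 24*(-115 - 8) = 24*(-123) = -2952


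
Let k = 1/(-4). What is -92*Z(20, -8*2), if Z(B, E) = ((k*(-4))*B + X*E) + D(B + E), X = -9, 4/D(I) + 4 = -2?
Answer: -45080/3 ≈ -15027.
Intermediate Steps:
D(I) = -⅔ (D(I) = 4/(-4 - 2) = 4/(-6) = 4*(-⅙) = -⅔)
k = -¼ ≈ -0.25000
Z(B, E) = -⅔ + B - 9*E (Z(B, E) = ((-¼*(-4))*B - 9*E) - ⅔ = (1*B - 9*E) - ⅔ = (B - 9*E) - ⅔ = -⅔ + B - 9*E)
-92*Z(20, -8*2) = -92*(-⅔ + 20 - (-72)*2) = -92*(-⅔ + 20 - 9*(-16)) = -92*(-⅔ + 20 + 144) = -92*490/3 = -45080/3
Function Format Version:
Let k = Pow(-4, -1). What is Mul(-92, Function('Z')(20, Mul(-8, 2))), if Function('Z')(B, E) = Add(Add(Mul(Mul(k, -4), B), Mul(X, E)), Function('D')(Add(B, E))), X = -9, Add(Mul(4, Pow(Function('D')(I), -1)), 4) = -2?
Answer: Rational(-45080, 3) ≈ -15027.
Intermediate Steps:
Function('D')(I) = Rational(-2, 3) (Function('D')(I) = Mul(4, Pow(Add(-4, -2), -1)) = Mul(4, Pow(-6, -1)) = Mul(4, Rational(-1, 6)) = Rational(-2, 3))
k = Rational(-1, 4) ≈ -0.25000
Function('Z')(B, E) = Add(Rational(-2, 3), B, Mul(-9, E)) (Function('Z')(B, E) = Add(Add(Mul(Mul(Rational(-1, 4), -4), B), Mul(-9, E)), Rational(-2, 3)) = Add(Add(Mul(1, B), Mul(-9, E)), Rational(-2, 3)) = Add(Add(B, Mul(-9, E)), Rational(-2, 3)) = Add(Rational(-2, 3), B, Mul(-9, E)))
Mul(-92, Function('Z')(20, Mul(-8, 2))) = Mul(-92, Add(Rational(-2, 3), 20, Mul(-9, Mul(-8, 2)))) = Mul(-92, Add(Rational(-2, 3), 20, Mul(-9, -16))) = Mul(-92, Add(Rational(-2, 3), 20, 144)) = Mul(-92, Rational(490, 3)) = Rational(-45080, 3)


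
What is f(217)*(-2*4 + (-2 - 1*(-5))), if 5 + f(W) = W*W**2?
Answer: -51091540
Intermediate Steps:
f(W) = -5 + W**3 (f(W) = -5 + W*W**2 = -5 + W**3)
f(217)*(-2*4 + (-2 - 1*(-5))) = (-5 + 217**3)*(-2*4 + (-2 - 1*(-5))) = (-5 + 10218313)*(-8 + (-2 + 5)) = 10218308*(-8 + 3) = 10218308*(-5) = -51091540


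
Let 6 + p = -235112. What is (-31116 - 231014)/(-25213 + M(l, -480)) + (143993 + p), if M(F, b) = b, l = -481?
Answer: -2341012495/25693 ≈ -91115.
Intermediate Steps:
p = -235118 (p = -6 - 235112 = -235118)
(-31116 - 231014)/(-25213 + M(l, -480)) + (143993 + p) = (-31116 - 231014)/(-25213 - 480) + (143993 - 235118) = -262130/(-25693) - 91125 = -262130*(-1/25693) - 91125 = 262130/25693 - 91125 = -2341012495/25693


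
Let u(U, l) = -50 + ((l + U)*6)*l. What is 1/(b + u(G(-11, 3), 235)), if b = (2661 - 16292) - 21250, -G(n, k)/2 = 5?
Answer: 1/282319 ≈ 3.5421e-6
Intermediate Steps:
G(n, k) = -10 (G(n, k) = -2*5 = -10)
b = -34881 (b = -13631 - 21250 = -34881)
u(U, l) = -50 + l*(6*U + 6*l) (u(U, l) = -50 + ((U + l)*6)*l = -50 + (6*U + 6*l)*l = -50 + l*(6*U + 6*l))
1/(b + u(G(-11, 3), 235)) = 1/(-34881 + (-50 + 6*235**2 + 6*(-10)*235)) = 1/(-34881 + (-50 + 6*55225 - 14100)) = 1/(-34881 + (-50 + 331350 - 14100)) = 1/(-34881 + 317200) = 1/282319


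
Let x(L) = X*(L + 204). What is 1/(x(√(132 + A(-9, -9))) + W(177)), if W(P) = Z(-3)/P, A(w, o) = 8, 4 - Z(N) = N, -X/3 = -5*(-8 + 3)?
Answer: -479332461/7309096109149 + 4699350*√35/7309096109149 ≈ -6.1776e-5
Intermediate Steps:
X = -75 (X = -(-15)*(-8 + 3) = -(-15)*(-5) = -3*25 = -75)
Z(N) = 4 - N
x(L) = -15300 - 75*L (x(L) = -75*(L + 204) = -75*(204 + L) = -15300 - 75*L)
W(P) = 7/P (W(P) = (4 - 1*(-3))/P = (4 + 3)/P = 7/P)
1/(x(√(132 + A(-9, -9))) + W(177)) = 1/((-15300 - 75*√(132 + 8)) + 7/177) = 1/((-15300 - 150*√35) + 7*(1/177)) = 1/((-15300 - 150*√35) + 7/177) = 1/(-2708093/177 - 150*√35)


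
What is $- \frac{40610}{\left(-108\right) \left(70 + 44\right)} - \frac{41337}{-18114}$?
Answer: $\frac{103712557}{18584964} \approx 5.5805$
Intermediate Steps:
$- \frac{40610}{\left(-108\right) \left(70 + 44\right)} - \frac{41337}{-18114} = - \frac{40610}{\left(-108\right) 114} - - \frac{13779}{6038} = - \frac{40610}{-12312} + \frac{13779}{6038} = \left(-40610\right) \left(- \frac{1}{12312}\right) + \frac{13779}{6038} = \frac{20305}{6156} + \frac{13779}{6038} = \frac{103712557}{18584964}$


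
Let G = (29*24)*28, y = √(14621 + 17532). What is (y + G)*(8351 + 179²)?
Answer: 787159296 + 40392*√32153 ≈ 7.9440e+8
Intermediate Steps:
y = √32153 ≈ 179.31
G = 19488 (G = 696*28 = 19488)
(y + G)*(8351 + 179²) = (√32153 + 19488)*(8351 + 179²) = (19488 + √32153)*(8351 + 32041) = (19488 + √32153)*40392 = 787159296 + 40392*√32153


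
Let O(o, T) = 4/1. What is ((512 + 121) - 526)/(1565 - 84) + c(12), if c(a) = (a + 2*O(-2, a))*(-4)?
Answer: -118373/1481 ≈ -79.928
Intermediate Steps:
O(o, T) = 4 (O(o, T) = 4*1 = 4)
c(a) = -32 - 4*a (c(a) = (a + 2*4)*(-4) = (a + 8)*(-4) = (8 + a)*(-4) = -32 - 4*a)
((512 + 121) - 526)/(1565 - 84) + c(12) = ((512 + 121) - 526)/(1565 - 84) + (-32 - 4*12) = (633 - 526)/1481 + (-32 - 48) = 107*(1/1481) - 80 = 107/1481 - 80 = -118373/1481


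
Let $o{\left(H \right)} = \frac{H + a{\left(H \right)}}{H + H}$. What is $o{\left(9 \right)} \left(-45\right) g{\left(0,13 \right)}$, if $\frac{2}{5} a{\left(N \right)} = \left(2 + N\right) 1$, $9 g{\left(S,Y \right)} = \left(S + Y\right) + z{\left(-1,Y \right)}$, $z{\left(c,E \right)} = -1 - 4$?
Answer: $- \frac{730}{9} \approx -81.111$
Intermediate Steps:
$z{\left(c,E \right)} = -5$
$g{\left(S,Y \right)} = - \frac{5}{9} + \frac{S}{9} + \frac{Y}{9}$ ($g{\left(S,Y \right)} = \frac{\left(S + Y\right) - 5}{9} = \frac{-5 + S + Y}{9} = - \frac{5}{9} + \frac{S}{9} + \frac{Y}{9}$)
$a{\left(N \right)} = 5 + \frac{5 N}{2}$ ($a{\left(N \right)} = \frac{5 \left(2 + N\right) 1}{2} = \frac{5 \left(2 + N\right)}{2} = 5 + \frac{5 N}{2}$)
$o{\left(H \right)} = \frac{5 + \frac{7 H}{2}}{2 H}$ ($o{\left(H \right)} = \frac{H + \left(5 + \frac{5 H}{2}\right)}{H + H} = \frac{5 + \frac{7 H}{2}}{2 H}$)
$o{\left(9 \right)} \left(-45\right) g{\left(0,13 \right)} = \frac{10 + 7 \cdot 9}{4 \cdot 9} \left(-45\right) \left(- \frac{5}{9} + \frac{1}{9} \cdot 0 + \frac{1}{9} \cdot 13\right) = \frac{1}{4} \cdot \frac{1}{9} \left(10 + 63\right) \left(-45\right) \left(- \frac{5}{9} + 0 + \frac{13}{9}\right) = \frac{1}{4} \cdot \frac{1}{9} \cdot 73 \left(-45\right) \frac{8}{9} = \frac{73}{36} \left(-45\right) \frac{8}{9} = \left(- \frac{365}{4}\right) \frac{8}{9} = - \frac{730}{9}$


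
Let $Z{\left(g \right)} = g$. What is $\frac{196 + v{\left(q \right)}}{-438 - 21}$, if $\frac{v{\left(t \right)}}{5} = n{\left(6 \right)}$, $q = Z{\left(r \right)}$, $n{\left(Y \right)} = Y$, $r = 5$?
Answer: $- \frac{226}{459} \approx -0.49237$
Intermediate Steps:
$q = 5$
$v{\left(t \right)} = 30$ ($v{\left(t \right)} = 5 \cdot 6 = 30$)
$\frac{196 + v{\left(q \right)}}{-438 - 21} = \frac{196 + 30}{-438 - 21} = \frac{226}{-459} = 226 \left(- \frac{1}{459}\right) = - \frac{226}{459}$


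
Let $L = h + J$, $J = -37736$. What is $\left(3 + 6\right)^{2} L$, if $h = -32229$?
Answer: $-5667165$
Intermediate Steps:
$L = -69965$ ($L = -32229 - 37736 = -69965$)
$\left(3 + 6\right)^{2} L = \left(3 + 6\right)^{2} \left(-69965\right) = 9^{2} \left(-69965\right) = 81 \left(-69965\right) = -5667165$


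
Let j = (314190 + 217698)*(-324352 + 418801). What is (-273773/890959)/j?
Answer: -273773/44758474445513808 ≈ -6.1167e-12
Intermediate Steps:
j = 50236289712 (j = 531888*94449 = 50236289712)
(-273773/890959)/j = -273773/890959/50236289712 = -273773*1/890959*(1/50236289712) = -273773/890959*1/50236289712 = -273773/44758474445513808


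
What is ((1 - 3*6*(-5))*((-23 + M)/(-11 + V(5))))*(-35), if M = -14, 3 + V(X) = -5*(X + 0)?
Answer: -9065/3 ≈ -3021.7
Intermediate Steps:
V(X) = -3 - 5*X (V(X) = -3 - 5*(X + 0) = -3 - 5*X)
((1 - 3*6*(-5))*((-23 + M)/(-11 + V(5))))*(-35) = ((1 - 3*6*(-5))*((-23 - 14)/(-11 + (-3 - 5*5))))*(-35) = ((1 - 18*(-5))*(-37/(-11 + (-3 - 25))))*(-35) = ((1 + 90)*(-37/(-11 - 28)))*(-35) = (91*(-37/(-39)))*(-35) = (91*(-37*(-1/39)))*(-35) = (91*(37/39))*(-35) = (259/3)*(-35) = -9065/3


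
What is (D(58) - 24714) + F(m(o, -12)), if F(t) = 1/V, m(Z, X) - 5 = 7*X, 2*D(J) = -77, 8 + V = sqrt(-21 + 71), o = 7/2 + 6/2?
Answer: -346543/14 - 5*sqrt(2)/14 ≈ -24754.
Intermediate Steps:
o = 13/2 (o = 7*(1/2) + 6*(1/2) = 7/2 + 3 = 13/2 ≈ 6.5000)
V = -8 + 5*sqrt(2) (V = -8 + sqrt(-21 + 71) = -8 + sqrt(50) = -8 + 5*sqrt(2) ≈ -0.92893)
D(J) = -77/2 (D(J) = (1/2)*(-77) = -77/2)
m(Z, X) = 5 + 7*X
F(t) = 1/(-8 + 5*sqrt(2))
(D(58) - 24714) + F(m(o, -12)) = (-77/2 - 24714) + (-4/7 - 5*sqrt(2)/14) = -49505/2 + (-4/7 - 5*sqrt(2)/14) = -346543/14 - 5*sqrt(2)/14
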